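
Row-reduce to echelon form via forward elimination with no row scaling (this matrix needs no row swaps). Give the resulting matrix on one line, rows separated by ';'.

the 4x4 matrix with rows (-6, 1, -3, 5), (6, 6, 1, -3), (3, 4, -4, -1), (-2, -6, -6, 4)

REF = [-6 1 -3 5; 0 7 -2 2; 0 0 -59/14 3/14; 0 0 0 224/59]

Forward elimination:
R2 <- R2 - (-1)*R1:  [  0   7  -2   2 ]
R3 <- R3 - (-1/2)*R1:  [     0    9/2  -11/2    3/2 ]
R4 <- R4 - (1/3)*R1:  [     0  -19/3     -5    7/3 ]
R3 <- R3 - (9/14)*R2:  [      0       0  -59/14    3/14 ]
R4 <- R4 - (-19/21)*R2:  [       0        0  -143/21     29/7 ]
R4 <- R4 - (286/177)*R3:  [      0       0       0  224/59 ]
Row echelon form:
[ -6  1      -3       5 ]
[  0  7      -2       2 ]
[  0  0  -59/14    3/14 ]
[  0  0       0  224/59 ]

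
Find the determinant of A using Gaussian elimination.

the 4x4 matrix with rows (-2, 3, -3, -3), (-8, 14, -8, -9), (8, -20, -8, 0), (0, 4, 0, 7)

det(A) = 16

Forward elimination:
R2 <- R2 - (4)*R1:  [ 0  2  4  3 ]
R3 <- R3 - (-4)*R1:  [   0   -8  -20  -12 ]
R3 <- R3 - (-4)*R2:  [  0   0  -4   0 ]
R4 <- R4 - (2)*R2:  [  0   0  -8   1 ]
R4 <- R4 - (2)*R3:  [ 0  0  0  1 ]
Upper-triangular form:
[ -2  3  -3  -3 ]
[  0  2   4   3 ]
[  0  0  -4   0 ]
[  0  0   0   1 ]
det(A) = (-1)^0 * (-2) * (2) * (-4) * (1) = 16  (0 row swaps -> sign +1)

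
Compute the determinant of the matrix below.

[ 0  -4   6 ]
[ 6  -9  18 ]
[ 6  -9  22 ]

det(A) = 96

Forward elimination:
R1 <-> R2   (pivot in column 1 was zero)
[ 6  -9  18 ]
[ 0  -4   6 ]
[ 6  -9  22 ]
R3 <- R3 - (1)*R1:  [ 0  0  4 ]
Upper-triangular form:
[ 6  -9  18 ]
[ 0  -4   6 ]
[ 0   0   4 ]
det(A) = (-1)^1 * (6) * (-4) * (4) = 96  (1 row swap -> sign -1)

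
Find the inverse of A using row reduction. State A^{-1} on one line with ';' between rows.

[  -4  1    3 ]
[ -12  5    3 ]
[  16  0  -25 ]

inverse = [-125/8 25/8 -3/2; -63/2 13/2 -3; -10 2 -1]

Gauss-Jordan on [A | I]:
R1 <- (1/-4)*R1:  [    1  -1/4  -3/4  |  -1/4     0     0 ]
R2 <- R2 - (-12)*R1:  [  0   2  -6  |  -3   1   0 ]
R3 <- R3 - (16)*R1:  [   0    4  -13  |    4    0    1 ]
R2 <- (1/2)*R2:  [    0     1    -3  |  -3/2   1/2     0 ]
R1 <- R1 - (-1/4)*R2:  [    1     0  -3/2  |  -5/8   1/8     0 ]
R3 <- R3 - (4)*R2:  [  0   0  -1  |  10  -2   1 ]
R3 <- (1/-1)*R3:  [   0    0    1  |  -10    2   -1 ]
R1 <- R1 - (-3/2)*R3:  [      1       0       0  |  -125/8    25/8    -3/2 ]
R2 <- R2 - (-3)*R3:  [     0      1      0  |  -63/2   13/2     -3 ]
Right block of [I | A^{-1}] is the inverse:
[ -125/8  25/8  -3/2 ]
[  -63/2  13/2    -3 ]
[    -10     2    -1 ]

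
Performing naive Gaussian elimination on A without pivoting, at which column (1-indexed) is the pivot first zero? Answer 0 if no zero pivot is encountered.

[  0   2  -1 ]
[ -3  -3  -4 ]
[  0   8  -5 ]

Naive forward elimination:
Pivot entry (1,1) is zero but row 2 has -3 in column 1 -> naive elimination stops; a row interchange (e.g. R1 <-> R2) would be required here.

first zero-pivot column = 1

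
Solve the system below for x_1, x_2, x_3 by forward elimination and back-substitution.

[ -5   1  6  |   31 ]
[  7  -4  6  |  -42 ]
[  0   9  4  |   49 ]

(-4, 5, 1)

Forward elimination on [A|b]:
R2 <- R2 - (-7/5)*R1:  [     0  -13/5   72/5    7/5 ]
R3 <- R3 - (-45/13)*R2:  [      0       0  700/13  700/13 ]
Row echelon form:
[ -5      1       6  |      31 ]
[  0  -13/5    72/5  |     7/5 ]
[  0      0  700/13  |  700/13 ]
Back-substitution:
x_3 = (700/13) / (700/13) = 1
x_2 = (7/5 - (72/5)*(1)) / (-13/5) = 5
x_1 = (31 - (1)*(5) - (6)*(1)) / -5 = -4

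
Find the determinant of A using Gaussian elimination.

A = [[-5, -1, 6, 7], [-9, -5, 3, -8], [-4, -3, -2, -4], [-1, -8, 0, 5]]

det(A) = -2538

Forward elimination:
R2 <- R2 - (9/5)*R1:  [      0   -16/5   -39/5  -103/5 ]
R3 <- R3 - (4/5)*R1:  [     0  -11/5  -34/5  -48/5 ]
R4 <- R4 - (1/5)*R1:  [     0  -39/5   -6/5   18/5 ]
R3 <- R3 - (11/16)*R2:  [      0       0  -23/16   73/16 ]
R4 <- R4 - (39/16)*R2:  [      0       0  285/16  861/16 ]
R4 <- R4 - (-285/23)*R3:  [       0        0        0  2538/23 ]
Upper-triangular form:
[ -5     -1       6        7 ]
[  0  -16/5   -39/5   -103/5 ]
[  0      0  -23/16    73/16 ]
[  0      0       0  2538/23 ]
det(A) = (-1)^0 * (-5) * (-16/5) * (-23/16) * (2538/23) = -2538  (0 row swaps -> sign +1)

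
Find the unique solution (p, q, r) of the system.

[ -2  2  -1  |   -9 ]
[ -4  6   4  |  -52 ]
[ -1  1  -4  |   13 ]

Forward elimination on [A|b]:
R2 <- R2 - (2)*R1:  [   0    2    6  -34 ]
R3 <- R3 - (1/2)*R1:  [    0     0  -7/2  35/2 ]
Row echelon form:
[ -2  2    -1  |    -9 ]
[  0  2     6  |   -34 ]
[  0  0  -7/2  |  35/2 ]
Back-substitution:
r = (35/2) / (-7/2) = -5
q = (-34 - (6)*(-5)) / 2 = -2
p = (-9 - (2)*(-2) - (-1)*(-5)) / -2 = 5

(5, -2, -5)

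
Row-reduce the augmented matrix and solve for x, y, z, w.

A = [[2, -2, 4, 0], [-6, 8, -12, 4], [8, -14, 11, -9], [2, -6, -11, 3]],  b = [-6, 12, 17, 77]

(0, -5, -4, 1)

Forward elimination on [A|b]:
R2 <- R2 - (-3)*R1:  [  0   2   0   4  -6 ]
R3 <- R3 - (4)*R1:  [  0  -6  -5  -9  41 ]
R4 <- R4 - (1)*R1:  [   0   -4  -15    3   83 ]
R3 <- R3 - (-3)*R2:  [  0   0  -5   3  23 ]
R4 <- R4 - (-2)*R2:  [   0    0  -15   11   71 ]
R4 <- R4 - (3)*R3:  [ 0  0  0  2  2 ]
Row echelon form:
[ 2  -2   4  0  |  -6 ]
[ 0   2   0  4  |  -6 ]
[ 0   0  -5  3  |  23 ]
[ 0   0   0  2  |   2 ]
Back-substitution:
w = (2) / 2 = 1
z = (23 - (3)*(1)) / -5 = -4
y = (-6 - (4)*(1)) / 2 = -5
x = (-6 - (-2)*(-5) - (4)*(-4)) / 2 = 0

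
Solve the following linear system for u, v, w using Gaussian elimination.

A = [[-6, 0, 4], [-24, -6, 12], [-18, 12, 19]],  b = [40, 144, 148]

Forward elimination on [A|b]:
R2 <- R2 - (4)*R1:  [   0   -6   -4  -16 ]
R3 <- R3 - (3)*R1:  [  0  12   7  28 ]
R3 <- R3 - (-2)*R2:  [  0   0  -1  -4 ]
Row echelon form:
[ -6   0   4  |   40 ]
[  0  -6  -4  |  -16 ]
[  0   0  -1  |   -4 ]
Back-substitution:
w = (-4) / -1 = 4
v = (-16 - (-4)*(4)) / -6 = 0
u = (40 - (4)*(4)) / -6 = -4

(-4, 0, 4)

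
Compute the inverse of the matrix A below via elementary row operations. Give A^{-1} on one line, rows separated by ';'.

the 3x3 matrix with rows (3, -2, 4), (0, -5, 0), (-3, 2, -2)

inverse = [-1/3 -2/15 -2/3; 0 -1/5 0; 1/2 0 1/2]

Gauss-Jordan on [A | I]:
R1 <- (1/3)*R1:  [    1  -2/3   4/3  |   1/3     0     0 ]
R3 <- R3 - (-3)*R1:  [ 0  0  2  |  1  0  1 ]
R2 <- (1/-5)*R2:  [    0     1     0  |     0  -1/5     0 ]
R1 <- R1 - (-2/3)*R2:  [     1      0    4/3  |    1/3  -2/15      0 ]
R3 <- (1/2)*R3:  [   0    0    1  |  1/2    0  1/2 ]
R1 <- R1 - (4/3)*R3:  [     1      0      0  |   -1/3  -2/15   -2/3 ]
Right block of [I | A^{-1}] is the inverse:
[ -1/3  -2/15  -2/3 ]
[    0   -1/5     0 ]
[  1/2      0   1/2 ]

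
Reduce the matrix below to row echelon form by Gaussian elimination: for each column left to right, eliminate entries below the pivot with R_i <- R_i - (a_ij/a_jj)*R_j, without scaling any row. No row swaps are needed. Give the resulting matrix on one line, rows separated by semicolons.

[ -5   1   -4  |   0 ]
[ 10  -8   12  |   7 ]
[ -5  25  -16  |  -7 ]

REF = [-5 1 -4 0; 0 -6 4 7; 0 0 4 21]

Forward elimination:
R2 <- R2 - (-2)*R1:  [  0  -6   4   7 ]
R3 <- R3 - (1)*R1:  [   0   24  -12   -7 ]
R3 <- R3 - (-4)*R2:  [  0   0   4  21 ]
Row echelon form:
[ -5   1  -4  |   0 ]
[  0  -6   4  |   7 ]
[  0   0   4  |  21 ]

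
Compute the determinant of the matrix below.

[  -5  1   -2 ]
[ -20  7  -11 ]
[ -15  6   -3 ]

det(A) = -90

Forward elimination:
R2 <- R2 - (4)*R1:  [  0   3  -3 ]
R3 <- R3 - (3)*R1:  [ 0  3  3 ]
R3 <- R3 - (1)*R2:  [ 0  0  6 ]
Upper-triangular form:
[ -5  1  -2 ]
[  0  3  -3 ]
[  0  0   6 ]
det(A) = (-1)^0 * (-5) * (3) * (6) = -90  (0 row swaps -> sign +1)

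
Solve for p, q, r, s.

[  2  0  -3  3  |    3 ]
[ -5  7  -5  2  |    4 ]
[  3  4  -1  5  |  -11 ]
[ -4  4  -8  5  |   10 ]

Forward elimination on [A|b]:
R2 <- R2 - (-5/2)*R1:  [     0      7  -25/2   19/2   23/2 ]
R3 <- R3 - (3/2)*R1:  [     0      4    7/2    1/2  -31/2 ]
R4 <- R4 - (-2)*R1:  [   0    4  -14   11   16 ]
R3 <- R3 - (4/7)*R2:  [       0        0   149/14   -69/14  -309/14 ]
R4 <- R4 - (4/7)*R2:  [     0      0  -48/7   39/7   66/7 ]
R4 <- R4 - (-96/149)*R3:  [        0         0         0   357/149  -714/149 ]
Row echelon form:
[ 2  0      -3        3  |         3 ]
[ 0  7   -25/2     19/2  |      23/2 ]
[ 0  0  149/14   -69/14  |   -309/14 ]
[ 0  0       0  357/149  |  -714/149 ]
Back-substitution:
s = (-714/149) / (357/149) = -2
r = (-309/14 - (-69/14)*(-2)) / (149/14) = -3
q = (23/2 - (-25/2)*(-3) - (19/2)*(-2)) / 7 = -1
p = (3 - (-3)*(-3) - (3)*(-2)) / 2 = 0

(0, -1, -3, -2)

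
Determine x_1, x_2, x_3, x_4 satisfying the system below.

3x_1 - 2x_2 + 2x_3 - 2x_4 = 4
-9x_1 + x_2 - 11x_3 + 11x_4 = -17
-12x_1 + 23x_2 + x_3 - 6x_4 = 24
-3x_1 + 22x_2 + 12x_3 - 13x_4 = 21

Forward elimination on [A|b]:
R2 <- R2 - (-3)*R1:  [  0  -5  -5   5  -5 ]
R3 <- R3 - (-4)*R1:  [   0   15    9  -14   40 ]
R4 <- R4 - (-1)*R1:  [   0   20   14  -15   25 ]
R3 <- R3 - (-3)*R2:  [  0   0  -6   1  25 ]
R4 <- R4 - (-4)*R2:  [  0   0  -6   5   5 ]
R4 <- R4 - (1)*R3:  [   0    0    0    4  -20 ]
Row echelon form:
[ 3  -2   2  -2  |    4 ]
[ 0  -5  -5   5  |   -5 ]
[ 0   0  -6   1  |   25 ]
[ 0   0   0   4  |  -20 ]
Back-substitution:
x_4 = (-20) / 4 = -5
x_3 = (25 - (1)*(-5)) / -6 = -5
x_2 = (-5 - (-5)*(-5) - (5)*(-5)) / -5 = 1
x_1 = (4 - (-2)*(1) - (2)*(-5) - (-2)*(-5)) / 3 = 2

(2, 1, -5, -5)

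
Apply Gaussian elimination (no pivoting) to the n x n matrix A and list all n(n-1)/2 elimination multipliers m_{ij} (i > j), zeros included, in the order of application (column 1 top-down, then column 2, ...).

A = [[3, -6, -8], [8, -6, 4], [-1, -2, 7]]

Forward elimination:
R2 <- R2 - (8/3)*R1:  [    0    10  76/3 ]
R3 <- R3 - (-1/3)*R1:  [    0    -4  13/3 ]
R3 <- R3 - (-2/5)*R2:  [      0       0  217/15 ]
Multipliers (in order of application): m_{21} = 8/3, m_{31} = -1/3, m_{32} = -2/5

multipliers: 8/3, -1/3, -2/5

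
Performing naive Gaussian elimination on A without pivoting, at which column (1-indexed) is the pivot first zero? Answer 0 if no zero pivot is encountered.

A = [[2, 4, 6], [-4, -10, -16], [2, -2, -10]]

first zero-pivot column = 0

Naive forward elimination:
R2 <- R2 - (-2)*R1:  [  0  -2  -4 ]
R3 <- R3 - (1)*R1:  [   0   -6  -16 ]
R3 <- R3 - (3)*R2:  [  0   0  -4 ]
All pivots nonzero; naive elimination completes without hitting a zero pivot.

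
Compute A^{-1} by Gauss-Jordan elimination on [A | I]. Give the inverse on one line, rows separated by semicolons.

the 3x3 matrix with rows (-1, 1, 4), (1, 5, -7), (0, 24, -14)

Gauss-Jordan on [A | I]:
R1 <- (1/-1)*R1:  [  1  -1  -4  |  -1   0   0 ]
R2 <- R2 - (1)*R1:  [  0   6  -3  |   1   1   0 ]
R2 <- (1/6)*R2:  [    0     1  -1/2  |   1/6   1/6     0 ]
R1 <- R1 - (-1)*R2:  [    1     0  -9/2  |  -5/6   1/6     0 ]
R3 <- R3 - (24)*R2:  [  0   0  -2  |  -4  -4   1 ]
R3 <- (1/-2)*R3:  [    0     0     1  |     2     2  -1/2 ]
R1 <- R1 - (-9/2)*R3:  [    1     0     0  |  49/6  55/6  -9/4 ]
R2 <- R2 - (-1/2)*R3:  [    0     1     0  |   7/6   7/6  -1/4 ]
Right block of [I | A^{-1}] is the inverse:
[ 49/6  55/6  -9/4 ]
[  7/6   7/6  -1/4 ]
[    2     2  -1/2 ]

inverse = [49/6 55/6 -9/4; 7/6 7/6 -1/4; 2 2 -1/2]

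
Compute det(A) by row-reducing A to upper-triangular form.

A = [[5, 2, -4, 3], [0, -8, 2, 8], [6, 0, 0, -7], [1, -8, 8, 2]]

Forward elimination:
R3 <- R3 - (6/5)*R1:  [     0  -12/5   24/5  -53/5 ]
R4 <- R4 - (1/5)*R1:  [     0  -42/5   44/5    7/5 ]
R3 <- R3 - (3/10)*R2:  [    0     0  21/5   -13 ]
R4 <- R4 - (21/20)*R2:  [     0      0  67/10     -7 ]
R4 <- R4 - (67/42)*R3:  [      0       0       0  577/42 ]
Upper-triangular form:
[ 5   2    -4       3 ]
[ 0  -8     2       8 ]
[ 0   0  21/5     -13 ]
[ 0   0     0  577/42 ]
det(A) = (-1)^0 * (5) * (-8) * (21/5) * (577/42) = -2308  (0 row swaps -> sign +1)

det(A) = -2308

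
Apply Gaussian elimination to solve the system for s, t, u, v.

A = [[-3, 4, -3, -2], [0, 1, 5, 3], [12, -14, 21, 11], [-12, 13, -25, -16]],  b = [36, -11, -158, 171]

(-2, 5, -2, -2)

Forward elimination on [A|b]:
R3 <- R3 - (-4)*R1:  [   0    2    9    3  -14 ]
R4 <- R4 - (4)*R1:  [   0   -3  -13   -8   27 ]
R3 <- R3 - (2)*R2:  [  0   0  -1  -3   8 ]
R4 <- R4 - (-3)*R2:  [  0   0   2   1  -6 ]
R4 <- R4 - (-2)*R3:  [  0   0   0  -5  10 ]
Row echelon form:
[ -3  4  -3  -2  |   36 ]
[  0  1   5   3  |  -11 ]
[  0  0  -1  -3  |    8 ]
[  0  0   0  -5  |   10 ]
Back-substitution:
v = (10) / -5 = -2
u = (8 - (-3)*(-2)) / -1 = -2
t = (-11 - (5)*(-2) - (3)*(-2)) / 1 = 5
s = (36 - (4)*(5) - (-3)*(-2) - (-2)*(-2)) / -3 = -2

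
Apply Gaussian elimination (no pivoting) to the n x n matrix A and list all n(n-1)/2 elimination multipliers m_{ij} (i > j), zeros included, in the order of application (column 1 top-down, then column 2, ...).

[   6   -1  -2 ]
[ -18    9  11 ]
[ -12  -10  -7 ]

Forward elimination:
R2 <- R2 - (-3)*R1:  [ 0  6  5 ]
R3 <- R3 - (-2)*R1:  [   0  -12  -11 ]
R3 <- R3 - (-2)*R2:  [  0   0  -1 ]
Multipliers (in order of application): m_{21} = -3, m_{31} = -2, m_{32} = -2

multipliers: -3, -2, -2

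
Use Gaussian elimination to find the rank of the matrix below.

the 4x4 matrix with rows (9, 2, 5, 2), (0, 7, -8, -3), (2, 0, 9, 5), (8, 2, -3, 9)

Row reduction:
R3 <- R3 - (2/9)*R1:  [    0  -4/9  71/9  41/9 ]
R4 <- R4 - (8/9)*R1:  [     0    2/9  -67/9   65/9 ]
R3 <- R3 - (-4/63)*R2:  [      0       0  155/21  275/63 ]
R4 <- R4 - (2/63)*R2:  [       0        0  -151/21   461/63 ]
R4 <- R4 - (-151/155)*R3:  [       0        0        0  1076/93 ]
Row echelon form:
[ 9  2       5        2 ]
[ 0  7      -8       -3 ]
[ 0  0  155/21   275/63 ]
[ 0  0       0  1076/93 ]
Nonzero rows / pivot columns: 4

rank(A) = 4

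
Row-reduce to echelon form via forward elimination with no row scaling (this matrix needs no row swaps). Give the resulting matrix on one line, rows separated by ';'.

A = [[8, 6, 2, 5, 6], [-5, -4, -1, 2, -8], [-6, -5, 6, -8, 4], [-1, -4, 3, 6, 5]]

Forward elimination:
R2 <- R2 - (-5/8)*R1:  [     0   -1/4    1/4   41/8  -17/4 ]
R3 <- R3 - (-3/4)*R1:  [     0   -1/2   15/2  -17/4   17/2 ]
R4 <- R4 - (-1/8)*R1:  [     0  -13/4   13/4   53/8   23/4 ]
R3 <- R3 - (2)*R2:  [     0      0      7  -29/2     17 ]
R4 <- R4 - (13)*R2:  [   0    0    0  -60   61 ]
Row echelon form:
[ 8     6    2      5      6 ]
[ 0  -1/4  1/4   41/8  -17/4 ]
[ 0     0    7  -29/2     17 ]
[ 0     0    0    -60     61 ]

REF = [8 6 2 5 6; 0 -1/4 1/4 41/8 -17/4; 0 0 7 -29/2 17; 0 0 0 -60 61]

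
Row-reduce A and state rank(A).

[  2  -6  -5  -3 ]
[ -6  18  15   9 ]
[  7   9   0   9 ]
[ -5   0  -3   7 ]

rank(A) = 3

Row reduction:
R2 <- R2 - (-3)*R1:  [ 0  0  0  0 ]
R3 <- R3 - (7/2)*R1:  [    0    30  35/2  39/2 ]
R4 <- R4 - (-5/2)*R1:  [     0    -15  -31/2   -1/2 ]
R2 <-> R3   (pivot in column 2 was zero)
[ 2   -6     -5    -3 ]
[ 0   30   35/2  39/2 ]
[ 0    0      0     0 ]
[ 0  -15  -31/2  -1/2 ]
R4 <- R4 - (-1/2)*R2:  [     0      0  -27/4   37/4 ]
R3 <-> R4   (pivot in column 3 was zero)
[ 2  -6     -5    -3 ]
[ 0  30   35/2  39/2 ]
[ 0   0  -27/4  37/4 ]
[ 0   0      0     0 ]
Row echelon form:
[ 2  -6     -5    -3 ]
[ 0  30   35/2  39/2 ]
[ 0   0  -27/4  37/4 ]
[ 0   0      0     0 ]
Nonzero rows / pivot columns: 3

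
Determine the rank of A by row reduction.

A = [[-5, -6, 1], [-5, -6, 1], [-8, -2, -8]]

rank(A) = 2

Row reduction:
R2 <- R2 - (1)*R1:  [ 0  0  0 ]
R3 <- R3 - (8/5)*R1:  [     0   38/5  -48/5 ]
R2 <-> R3   (pivot in column 2 was zero)
[ -5    -6      1 ]
[  0  38/5  -48/5 ]
[  0     0      0 ]
Row echelon form:
[ -5    -6      1 ]
[  0  38/5  -48/5 ]
[  0     0      0 ]
Nonzero rows / pivot columns: 2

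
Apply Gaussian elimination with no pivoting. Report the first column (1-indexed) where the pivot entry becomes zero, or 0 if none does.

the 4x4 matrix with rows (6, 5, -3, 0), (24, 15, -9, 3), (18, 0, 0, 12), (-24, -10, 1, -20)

first zero-pivot column = 3

Naive forward elimination:
R2 <- R2 - (4)*R1:  [  0  -5   3   3 ]
R3 <- R3 - (3)*R1:  [   0  -15    9   12 ]
R4 <- R4 - (-4)*R1:  [   0   10  -11  -20 ]
R3 <- R3 - (3)*R2:  [ 0  0  0  3 ]
R4 <- R4 - (-2)*R2:  [   0    0   -5  -14 ]
Matrix at this point:
[ 6   5  -3    0 ]
[ 0  -5   3    3 ]
[ 0   0   0    3 ]
[ 0   0  -5  -14 ]
Pivot entry (3,3) is zero but row 4 has -5 in column 3 -> naive elimination stops; a row interchange (e.g. R3 <-> R4) would be required here.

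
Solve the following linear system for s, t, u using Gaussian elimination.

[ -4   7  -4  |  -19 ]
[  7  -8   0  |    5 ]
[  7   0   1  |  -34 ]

(-5, -5, 1)

Forward elimination on [A|b]:
R2 <- R2 - (-7/4)*R1:  [      0    17/4      -7  -113/4 ]
R3 <- R3 - (-7/4)*R1:  [      0    49/4      -6  -269/4 ]
R3 <- R3 - (49/17)*R2:  [      0       0  241/17  241/17 ]
Row echelon form:
[ -4     7      -4  |     -19 ]
[  0  17/4      -7  |  -113/4 ]
[  0     0  241/17  |  241/17 ]
Back-substitution:
u = (241/17) / (241/17) = 1
t = (-113/4 - (-7)*(1)) / (17/4) = -5
s = (-19 - (7)*(-5) - (-4)*(1)) / -4 = -5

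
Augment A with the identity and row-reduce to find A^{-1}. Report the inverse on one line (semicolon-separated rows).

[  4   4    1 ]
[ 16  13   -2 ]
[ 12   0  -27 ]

Gauss-Jordan on [A | I]:
R1 <- (1/4)*R1:  [   1    1  1/4  |  1/4    0    0 ]
R2 <- R2 - (16)*R1:  [  0  -3  -6  |  -4   1   0 ]
R3 <- R3 - (12)*R1:  [   0  -12  -30  |   -3    0    1 ]
R2 <- (1/-3)*R2:  [    0     1     2  |   4/3  -1/3     0 ]
R1 <- R1 - (1)*R2:  [      1       0    -7/4  |  -13/12     1/3       0 ]
R3 <- R3 - (-12)*R2:  [  0   0  -6  |  13  -4   1 ]
R3 <- (1/-6)*R3:  [     0      0      1  |  -13/6    2/3   -1/6 ]
R1 <- R1 - (-7/4)*R3:  [     1      0      0  |  -39/8    3/2  -7/24 ]
R2 <- R2 - (2)*R3:  [    0     1     0  |  17/3  -5/3   1/3 ]
Right block of [I | A^{-1}] is the inverse:
[ -39/8   3/2  -7/24 ]
[  17/3  -5/3    1/3 ]
[ -13/6   2/3   -1/6 ]

inverse = [-39/8 3/2 -7/24; 17/3 -5/3 1/3; -13/6 2/3 -1/6]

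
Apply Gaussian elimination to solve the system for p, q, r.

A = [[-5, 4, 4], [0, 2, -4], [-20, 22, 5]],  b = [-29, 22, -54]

Forward elimination on [A|b]:
R3 <- R3 - (4)*R1:  [   0    6  -11   62 ]
R3 <- R3 - (3)*R2:  [  0   0   1  -4 ]
Row echelon form:
[ -5  4   4  |  -29 ]
[  0  2  -4  |   22 ]
[  0  0   1  |   -4 ]
Back-substitution:
r = (-4) / 1 = -4
q = (22 - (-4)*(-4)) / 2 = 3
p = (-29 - (4)*(3) - (4)*(-4)) / -5 = 5

(5, 3, -4)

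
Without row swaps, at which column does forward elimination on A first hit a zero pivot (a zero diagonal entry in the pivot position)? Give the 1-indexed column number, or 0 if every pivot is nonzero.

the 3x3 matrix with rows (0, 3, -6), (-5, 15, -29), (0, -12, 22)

Naive forward elimination:
Pivot entry (1,1) is zero but row 2 has -5 in column 1 -> naive elimination stops; a row interchange (e.g. R1 <-> R2) would be required here.

first zero-pivot column = 1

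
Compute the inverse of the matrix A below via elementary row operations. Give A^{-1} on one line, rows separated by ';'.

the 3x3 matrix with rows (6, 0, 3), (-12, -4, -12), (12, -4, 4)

Gauss-Jordan on [A | I]:
R1 <- (1/6)*R1:  [   1    0  1/2  |  1/6    0    0 ]
R2 <- R2 - (-12)*R1:  [  0  -4  -6  |   2   1   0 ]
R3 <- R3 - (12)*R1:  [  0  -4  -2  |  -2   0   1 ]
R2 <- (1/-4)*R2:  [    0     1   3/2  |  -1/2  -1/4     0 ]
R3 <- R3 - (-4)*R2:  [  0   0   4  |  -4  -1   1 ]
R3 <- (1/4)*R3:  [    0     0     1  |    -1  -1/4   1/4 ]
R1 <- R1 - (1/2)*R3:  [    1     0     0  |   2/3   1/8  -1/8 ]
R2 <- R2 - (3/2)*R3:  [    0     1     0  |     1   1/8  -3/8 ]
Right block of [I | A^{-1}] is the inverse:
[ 2/3   1/8  -1/8 ]
[   1   1/8  -3/8 ]
[  -1  -1/4   1/4 ]

inverse = [2/3 1/8 -1/8; 1 1/8 -3/8; -1 -1/4 1/4]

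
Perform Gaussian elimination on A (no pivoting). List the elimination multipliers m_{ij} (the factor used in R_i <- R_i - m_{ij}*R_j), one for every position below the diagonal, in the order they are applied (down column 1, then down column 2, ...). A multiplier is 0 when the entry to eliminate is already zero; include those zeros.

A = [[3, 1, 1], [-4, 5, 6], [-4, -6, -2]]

multipliers: -4/3, -4/3, -14/19

Forward elimination:
R2 <- R2 - (-4/3)*R1:  [    0  19/3  22/3 ]
R3 <- R3 - (-4/3)*R1:  [     0  -14/3   -2/3 ]
R3 <- R3 - (-14/19)*R2:  [     0      0  90/19 ]
Multipliers (in order of application): m_{21} = -4/3, m_{31} = -4/3, m_{32} = -14/19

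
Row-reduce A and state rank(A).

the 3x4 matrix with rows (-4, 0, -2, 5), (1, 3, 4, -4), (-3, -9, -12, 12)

rank(A) = 2

Row reduction:
R2 <- R2 - (-1/4)*R1:  [     0      3    7/2  -11/4 ]
R3 <- R3 - (3/4)*R1:  [     0     -9  -21/2   33/4 ]
R3 <- R3 - (-3)*R2:  [ 0  0  0  0 ]
Row echelon form:
[ -4  0   -2      5 ]
[  0  3  7/2  -11/4 ]
[  0  0    0      0 ]
Nonzero rows / pivot columns: 2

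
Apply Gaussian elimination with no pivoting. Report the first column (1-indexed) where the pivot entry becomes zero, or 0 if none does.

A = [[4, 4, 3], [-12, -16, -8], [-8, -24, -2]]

first zero-pivot column = 3

Naive forward elimination:
R2 <- R2 - (-3)*R1:  [  0  -4   1 ]
R3 <- R3 - (-2)*R1:  [   0  -16    4 ]
R3 <- R3 - (4)*R2:  [ 0  0  0 ]
Matrix at this point:
[ 4   4  3 ]
[ 0  -4  1 ]
[ 0   0  0 ]
Pivot entry (3,3) in the last row is zero and there are no rows below to swap with -> zero pivot in column 3 (A is singular).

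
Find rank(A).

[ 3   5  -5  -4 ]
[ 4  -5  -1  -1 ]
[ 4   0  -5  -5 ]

rank(A) = 3

Row reduction:
R2 <- R2 - (4/3)*R1:  [     0  -35/3   17/3   13/3 ]
R3 <- R3 - (4/3)*R1:  [     0  -20/3    5/3    1/3 ]
R3 <- R3 - (4/7)*R2:  [     0      0  -11/7  -15/7 ]
Row echelon form:
[ 3      5     -5     -4 ]
[ 0  -35/3   17/3   13/3 ]
[ 0      0  -11/7  -15/7 ]
Nonzero rows / pivot columns: 3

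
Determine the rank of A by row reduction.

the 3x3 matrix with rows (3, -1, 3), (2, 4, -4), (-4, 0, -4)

Row reduction:
R2 <- R2 - (2/3)*R1:  [    0  14/3    -6 ]
R3 <- R3 - (-4/3)*R1:  [    0  -4/3     0 ]
R3 <- R3 - (-2/7)*R2:  [     0      0  -12/7 ]
Row echelon form:
[ 3    -1      3 ]
[ 0  14/3     -6 ]
[ 0     0  -12/7 ]
Nonzero rows / pivot columns: 3

rank(A) = 3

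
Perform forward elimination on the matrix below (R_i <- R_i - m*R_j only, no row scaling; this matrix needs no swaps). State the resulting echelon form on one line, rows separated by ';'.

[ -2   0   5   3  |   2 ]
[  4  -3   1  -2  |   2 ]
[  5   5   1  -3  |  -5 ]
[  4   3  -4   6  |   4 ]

REF = [-2 0 5 3 2; 0 -3 11 4 6; 0 0 191/6 67/6 10; 0 0 0 1917/191 1654/191]

Forward elimination:
R2 <- R2 - (-2)*R1:  [  0  -3  11   4   6 ]
R3 <- R3 - (-5/2)*R1:  [    0     5  27/2   9/2     0 ]
R4 <- R4 - (-2)*R1:  [  0   3   6  12   8 ]
R3 <- R3 - (-5/3)*R2:  [     0      0  191/6   67/6     10 ]
R4 <- R4 - (-1)*R2:  [  0   0  17  16  14 ]
R4 <- R4 - (102/191)*R3:  [        0         0         0  1917/191  1654/191 ]
Row echelon form:
[ -2   0      5         3  |         2 ]
[  0  -3     11         4  |         6 ]
[  0   0  191/6      67/6  |        10 ]
[  0   0      0  1917/191  |  1654/191 ]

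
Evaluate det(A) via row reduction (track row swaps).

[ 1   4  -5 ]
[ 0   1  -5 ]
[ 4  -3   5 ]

det(A) = -70

Forward elimination:
R3 <- R3 - (4)*R1:  [   0  -19   25 ]
R3 <- R3 - (-19)*R2:  [   0    0  -70 ]
Upper-triangular form:
[ 1  4   -5 ]
[ 0  1   -5 ]
[ 0  0  -70 ]
det(A) = (-1)^0 * (1) * (1) * (-70) = -70  (0 row swaps -> sign +1)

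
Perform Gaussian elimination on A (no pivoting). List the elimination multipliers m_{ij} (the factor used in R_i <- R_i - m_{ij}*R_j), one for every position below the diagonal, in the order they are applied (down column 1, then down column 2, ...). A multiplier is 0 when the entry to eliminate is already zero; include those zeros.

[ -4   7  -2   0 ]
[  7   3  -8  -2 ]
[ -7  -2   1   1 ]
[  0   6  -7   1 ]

multipliers: -7/4, 7/4, 0, -57/61, 24/61, 151/381

Forward elimination:
R2 <- R2 - (-7/4)*R1:  [     0   61/4  -23/2     -2 ]
R3 <- R3 - (7/4)*R1:  [     0  -57/4    9/2      1 ]
R4: entry in column 1 is already 0 -> m_{41} = 0 (no row operation needed)
R3 <- R3 - (-57/61)*R2:  [       0        0  -381/61   -53/61 ]
R4 <- R4 - (24/61)*R2:  [       0        0  -151/61   109/61 ]
R4 <- R4 - (151/381)*R3:  [       0        0        0  812/381 ]
Multipliers (in order of application): m_{21} = -7/4, m_{31} = 7/4, m_{41} = 0, m_{32} = -57/61, m_{42} = 24/61, m_{43} = 151/381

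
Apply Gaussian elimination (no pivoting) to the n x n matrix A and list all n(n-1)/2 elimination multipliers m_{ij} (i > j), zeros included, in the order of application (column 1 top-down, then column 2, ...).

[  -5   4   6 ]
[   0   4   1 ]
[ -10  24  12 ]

Forward elimination:
R2: entry in column 1 is already 0 -> m_{21} = 0 (no row operation needed)
R3 <- R3 - (2)*R1:  [  0  16   0 ]
R3 <- R3 - (4)*R2:  [  0   0  -4 ]
Multipliers (in order of application): m_{21} = 0, m_{31} = 2, m_{32} = 4

multipliers: 0, 2, 4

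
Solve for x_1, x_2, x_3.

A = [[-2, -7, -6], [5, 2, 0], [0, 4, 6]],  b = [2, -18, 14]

Forward elimination on [A|b]:
R2 <- R2 - (-5/2)*R1:  [     0  -31/2    -15    -13 ]
R3 <- R3 - (-8/31)*R2:  [      0       0   66/31  330/31 ]
Row echelon form:
[ -2     -7     -6  |       2 ]
[  0  -31/2    -15  |     -13 ]
[  0      0  66/31  |  330/31 ]
Back-substitution:
x_3 = (330/31) / (66/31) = 5
x_2 = (-13 - (-15)*(5)) / (-31/2) = -4
x_1 = (2 - (-7)*(-4) - (-6)*(5)) / -2 = -2

(-2, -4, 5)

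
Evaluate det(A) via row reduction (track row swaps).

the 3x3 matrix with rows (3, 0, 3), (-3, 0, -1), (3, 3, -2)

det(A) = -18

Forward elimination:
R2 <- R2 - (-1)*R1:  [ 0  0  2 ]
R3 <- R3 - (1)*R1:  [  0   3  -5 ]
R2 <-> R3   (pivot in column 2 was zero)
[ 3  0   3 ]
[ 0  3  -5 ]
[ 0  0   2 ]
Upper-triangular form:
[ 3  0   3 ]
[ 0  3  -5 ]
[ 0  0   2 ]
det(A) = (-1)^1 * (3) * (3) * (2) = -18  (1 row swap -> sign -1)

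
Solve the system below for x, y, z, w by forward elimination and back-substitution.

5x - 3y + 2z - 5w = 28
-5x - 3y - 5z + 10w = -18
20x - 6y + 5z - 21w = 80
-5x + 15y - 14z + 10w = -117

Forward elimination on [A|b]:
R2 <- R2 - (-1)*R1:  [  0  -6  -3   5  10 ]
R3 <- R3 - (4)*R1:  [   0    6   -3   -1  -32 ]
R4 <- R4 - (-1)*R1:  [   0   12  -12    5  -89 ]
R3 <- R3 - (-1)*R2:  [   0    0   -6    4  -22 ]
R4 <- R4 - (-2)*R2:  [   0    0  -18   15  -69 ]
R4 <- R4 - (3)*R3:  [  0   0   0   3  -3 ]
Row echelon form:
[ 5  -3   2  -5  |   28 ]
[ 0  -6  -3   5  |   10 ]
[ 0   0  -6   4  |  -22 ]
[ 0   0   0   3  |   -3 ]
Back-substitution:
w = (-3) / 3 = -1
z = (-22 - (4)*(-1)) / -6 = 3
y = (10 - (-3)*(3) - (5)*(-1)) / -6 = -4
x = (28 - (-3)*(-4) - (2)*(3) - (-5)*(-1)) / 5 = 1

(1, -4, 3, -1)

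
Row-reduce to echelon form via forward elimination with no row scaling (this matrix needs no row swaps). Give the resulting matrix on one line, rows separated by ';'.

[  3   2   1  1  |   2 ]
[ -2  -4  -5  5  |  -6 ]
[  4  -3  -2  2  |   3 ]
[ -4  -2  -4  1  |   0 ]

Forward elimination:
R2 <- R2 - (-2/3)*R1:  [     0   -8/3  -13/3   17/3  -14/3 ]
R3 <- R3 - (4/3)*R1:  [     0  -17/3  -10/3    2/3    1/3 ]
R4 <- R4 - (-4/3)*R1:  [    0   2/3  -8/3   7/3   8/3 ]
R3 <- R3 - (17/8)*R2:  [     0      0   47/8  -91/8   41/4 ]
R4 <- R4 - (-1/4)*R2:  [     0      0  -15/4   15/4    3/2 ]
R4 <- R4 - (-30/47)*R3:  [       0        0        0  -165/47   378/47 ]
Row echelon form:
[ 3     2      1        1  |       2 ]
[ 0  -8/3  -13/3     17/3  |   -14/3 ]
[ 0     0   47/8    -91/8  |    41/4 ]
[ 0     0      0  -165/47  |  378/47 ]

REF = [3 2 1 1 2; 0 -8/3 -13/3 17/3 -14/3; 0 0 47/8 -91/8 41/4; 0 0 0 -165/47 378/47]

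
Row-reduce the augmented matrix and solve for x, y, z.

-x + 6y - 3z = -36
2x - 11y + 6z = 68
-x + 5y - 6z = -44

(0, -4, 4)

Forward elimination on [A|b]:
R2 <- R2 - (-2)*R1:  [  0   1   0  -4 ]
R3 <- R3 - (1)*R1:  [  0  -1  -3  -8 ]
R3 <- R3 - (-1)*R2:  [   0    0   -3  -12 ]
Row echelon form:
[ -1  6  -3  |  -36 ]
[  0  1   0  |   -4 ]
[  0  0  -3  |  -12 ]
Back-substitution:
z = (-12) / -3 = 4
y = (-4) / 1 = -4
x = (-36 - (6)*(-4) - (-3)*(4)) / -1 = 0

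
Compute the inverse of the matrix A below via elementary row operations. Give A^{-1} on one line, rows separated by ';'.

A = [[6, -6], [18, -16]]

Gauss-Jordan on [A | I]:
R1 <- (1/6)*R1:  [   1   -1  |  1/6    0 ]
R2 <- R2 - (18)*R1:  [  0   2  |  -3   1 ]
R2 <- (1/2)*R2:  [    0     1  |  -3/2   1/2 ]
R1 <- R1 - (-1)*R2:  [    1     0  |  -4/3   1/2 ]
Right block of [I | A^{-1}] is the inverse:
[ -4/3  1/2 ]
[ -3/2  1/2 ]

inverse = [-4/3 1/2; -3/2 1/2]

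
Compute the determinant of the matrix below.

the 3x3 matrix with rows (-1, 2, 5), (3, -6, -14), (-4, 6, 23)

Forward elimination:
R2 <- R2 - (-3)*R1:  [ 0  0  1 ]
R3 <- R3 - (4)*R1:  [  0  -2   3 ]
R2 <-> R3   (pivot in column 2 was zero)
[ -1   2  5 ]
[  0  -2  3 ]
[  0   0  1 ]
Upper-triangular form:
[ -1   2  5 ]
[  0  -2  3 ]
[  0   0  1 ]
det(A) = (-1)^1 * (-1) * (-2) * (1) = -2  (1 row swap -> sign -1)

det(A) = -2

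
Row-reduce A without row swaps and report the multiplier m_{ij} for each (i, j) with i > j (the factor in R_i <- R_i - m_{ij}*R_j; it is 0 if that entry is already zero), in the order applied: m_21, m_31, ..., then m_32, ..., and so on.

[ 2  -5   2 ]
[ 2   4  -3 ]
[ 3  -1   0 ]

multipliers: 1, 3/2, 13/18

Forward elimination:
R2 <- R2 - (1)*R1:  [  0   9  -5 ]
R3 <- R3 - (3/2)*R1:  [    0  13/2    -3 ]
R3 <- R3 - (13/18)*R2:  [     0      0  11/18 ]
Multipliers (in order of application): m_{21} = 1, m_{31} = 3/2, m_{32} = 13/18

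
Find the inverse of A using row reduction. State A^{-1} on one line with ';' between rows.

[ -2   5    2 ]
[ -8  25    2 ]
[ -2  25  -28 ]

Gauss-Jordan on [A | I]:
R1 <- (1/-2)*R1:  [    1  -5/2    -1  |  -1/2     0     0 ]
R2 <- R2 - (-8)*R1:  [  0   5  -6  |  -4   1   0 ]
R3 <- R3 - (-2)*R1:  [   0   20  -30  |   -1    0    1 ]
R2 <- (1/5)*R2:  [    0     1  -6/5  |  -4/5   1/5     0 ]
R1 <- R1 - (-5/2)*R2:  [    1     0    -4  |  -5/2   1/2     0 ]
R3 <- R3 - (20)*R2:  [  0   0  -6  |  15  -4   1 ]
R3 <- (1/-6)*R3:  [    0     0     1  |  -5/2   2/3  -1/6 ]
R1 <- R1 - (-4)*R3:  [     1      0      0  |  -25/2   19/6   -2/3 ]
R2 <- R2 - (-6/5)*R3:  [     0      1      0  |  -19/5      1   -1/5 ]
Right block of [I | A^{-1}] is the inverse:
[ -25/2  19/6  -2/3 ]
[ -19/5     1  -1/5 ]
[  -5/2   2/3  -1/6 ]

inverse = [-25/2 19/6 -2/3; -19/5 1 -1/5; -5/2 2/3 -1/6]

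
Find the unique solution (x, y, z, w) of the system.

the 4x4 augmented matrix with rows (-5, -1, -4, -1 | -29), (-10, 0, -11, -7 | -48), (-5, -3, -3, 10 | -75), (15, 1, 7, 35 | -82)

Forward elimination on [A|b]:
R2 <- R2 - (2)*R1:  [  0   2  -3  -5  10 ]
R3 <- R3 - (1)*R1:  [   0   -2    1   11  -46 ]
R4 <- R4 - (-3)*R1:  [    0    -2    -5    32  -169 ]
R3 <- R3 - (-1)*R2:  [   0    0   -2    6  -36 ]
R4 <- R4 - (-1)*R2:  [    0     0    -8    27  -159 ]
R4 <- R4 - (4)*R3:  [   0    0    0    3  -15 ]
Row echelon form:
[ -5  -1  -4  -1  |  -29 ]
[  0   2  -3  -5  |   10 ]
[  0   0  -2   6  |  -36 ]
[  0   0   0   3  |  -15 ]
Back-substitution:
w = (-15) / 3 = -5
z = (-36 - (6)*(-5)) / -2 = 3
y = (10 - (-3)*(3) - (-5)*(-5)) / 2 = -3
x = (-29 - (-1)*(-3) - (-4)*(3) - (-1)*(-5)) / -5 = 5

(5, -3, 3, -5)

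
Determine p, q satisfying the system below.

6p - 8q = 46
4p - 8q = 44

(1, -5)

Forward elimination on [A|b]:
R2 <- R2 - (2/3)*R1:  [    0  -8/3  40/3 ]
Row echelon form:
[ 6    -8  |    46 ]
[ 0  -8/3  |  40/3 ]
Back-substitution:
q = (40/3) / (-8/3) = -5
p = (46 - (-8)*(-5)) / 6 = 1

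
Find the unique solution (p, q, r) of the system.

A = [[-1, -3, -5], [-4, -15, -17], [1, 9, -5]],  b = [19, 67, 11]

Forward elimination on [A|b]:
R2 <- R2 - (4)*R1:  [  0  -3   3  -9 ]
R3 <- R3 - (-1)*R1:  [   0    6  -10   30 ]
R3 <- R3 - (-2)*R2:  [  0   0  -4  12 ]
Row echelon form:
[ -1  -3  -5  |  19 ]
[  0  -3   3  |  -9 ]
[  0   0  -4  |  12 ]
Back-substitution:
r = (12) / -4 = -3
q = (-9 - (3)*(-3)) / -3 = 0
p = (19 - (-3)*(0) - (-5)*(-3)) / -1 = -4

(-4, 0, -3)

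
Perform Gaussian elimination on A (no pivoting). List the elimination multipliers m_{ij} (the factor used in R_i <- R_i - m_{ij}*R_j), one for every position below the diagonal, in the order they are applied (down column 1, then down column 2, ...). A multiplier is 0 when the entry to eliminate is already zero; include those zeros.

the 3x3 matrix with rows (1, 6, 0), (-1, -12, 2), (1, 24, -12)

Forward elimination:
R2 <- R2 - (-1)*R1:  [  0  -6   2 ]
R3 <- R3 - (1)*R1:  [   0   18  -12 ]
R3 <- R3 - (-3)*R2:  [  0   0  -6 ]
Multipliers (in order of application): m_{21} = -1, m_{31} = 1, m_{32} = -3

multipliers: -1, 1, -3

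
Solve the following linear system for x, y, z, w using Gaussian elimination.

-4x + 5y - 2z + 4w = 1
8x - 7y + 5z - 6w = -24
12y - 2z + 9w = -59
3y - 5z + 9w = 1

Forward elimination on [A|b]:
R2 <- R2 - (-2)*R1:  [   0    3    1    2  -22 ]
R3 <- R3 - (4)*R2:  [  0   0  -6   1  29 ]
R4 <- R4 - (1)*R2:  [  0   0  -6   7  23 ]
R4 <- R4 - (1)*R3:  [  0   0   0   6  -6 ]
Row echelon form:
[ -4  5  -2  4  |    1 ]
[  0  3   1  2  |  -22 ]
[  0  0  -6  1  |   29 ]
[  0  0   0  6  |   -6 ]
Back-substitution:
w = (-6) / 6 = -1
z = (29 - (1)*(-1)) / -6 = -5
y = (-22 - (1)*(-5) - (2)*(-1)) / 3 = -5
x = (1 - (5)*(-5) - (-2)*(-5) - (4)*(-1)) / -4 = -5

(-5, -5, -5, -1)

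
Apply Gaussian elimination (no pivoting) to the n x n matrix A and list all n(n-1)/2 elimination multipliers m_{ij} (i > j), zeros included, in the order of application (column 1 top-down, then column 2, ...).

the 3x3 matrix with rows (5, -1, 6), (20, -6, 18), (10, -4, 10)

multipliers: 4, 2, 1

Forward elimination:
R2 <- R2 - (4)*R1:  [  0  -2  -6 ]
R3 <- R3 - (2)*R1:  [  0  -2  -2 ]
R3 <- R3 - (1)*R2:  [ 0  0  4 ]
Multipliers (in order of application): m_{21} = 4, m_{31} = 2, m_{32} = 1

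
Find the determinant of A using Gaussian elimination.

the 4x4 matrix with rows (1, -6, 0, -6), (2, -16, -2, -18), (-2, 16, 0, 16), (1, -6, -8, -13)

Forward elimination:
R2 <- R2 - (2)*R1:  [  0  -4  -2  -6 ]
R3 <- R3 - (-2)*R1:  [ 0  4  0  4 ]
R4 <- R4 - (1)*R1:  [  0   0  -8  -7 ]
R3 <- R3 - (-1)*R2:  [  0   0  -2  -2 ]
R4 <- R4 - (4)*R3:  [ 0  0  0  1 ]
Upper-triangular form:
[ 1  -6   0  -6 ]
[ 0  -4  -2  -6 ]
[ 0   0  -2  -2 ]
[ 0   0   0   1 ]
det(A) = (-1)^0 * (1) * (-4) * (-2) * (1) = 8  (0 row swaps -> sign +1)

det(A) = 8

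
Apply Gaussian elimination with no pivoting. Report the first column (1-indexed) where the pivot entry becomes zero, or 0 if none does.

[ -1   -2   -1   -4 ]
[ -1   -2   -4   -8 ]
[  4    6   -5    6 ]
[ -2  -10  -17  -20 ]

first zero-pivot column = 2

Naive forward elimination:
R2 <- R2 - (1)*R1:  [  0   0  -3  -4 ]
R3 <- R3 - (-4)*R1:  [   0   -2   -9  -10 ]
R4 <- R4 - (2)*R1:  [   0   -6  -15  -12 ]
Matrix at this point:
[ -1  -2   -1   -4 ]
[  0   0   -3   -4 ]
[  0  -2   -9  -10 ]
[  0  -6  -15  -12 ]
Pivot entry (2,2) is zero but row 3 has -2 in column 2 -> naive elimination stops; a row interchange (e.g. R2 <-> R3) would be required here.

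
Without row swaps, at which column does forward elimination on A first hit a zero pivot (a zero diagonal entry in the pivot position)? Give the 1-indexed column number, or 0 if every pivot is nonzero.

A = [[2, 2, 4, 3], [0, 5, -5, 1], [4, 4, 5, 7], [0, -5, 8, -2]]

Naive forward elimination:
R3 <- R3 - (2)*R1:  [  0   0  -3   1 ]
R4 <- R4 - (-1)*R2:  [  0   0   3  -1 ]
R4 <- R4 - (-1)*R3:  [ 0  0  0  0 ]
Matrix at this point:
[ 2  2   4  3 ]
[ 0  5  -5  1 ]
[ 0  0  -3  1 ]
[ 0  0   0  0 ]
Pivot entry (4,4) in the last row is zero and there are no rows below to swap with -> zero pivot in column 4 (A is singular).

first zero-pivot column = 4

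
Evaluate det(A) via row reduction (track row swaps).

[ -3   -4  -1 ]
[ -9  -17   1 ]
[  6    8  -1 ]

det(A) = -45

Forward elimination:
R2 <- R2 - (3)*R1:  [  0  -5   4 ]
R3 <- R3 - (-2)*R1:  [  0   0  -3 ]
Upper-triangular form:
[ -3  -4  -1 ]
[  0  -5   4 ]
[  0   0  -3 ]
det(A) = (-1)^0 * (-3) * (-5) * (-3) = -45  (0 row swaps -> sign +1)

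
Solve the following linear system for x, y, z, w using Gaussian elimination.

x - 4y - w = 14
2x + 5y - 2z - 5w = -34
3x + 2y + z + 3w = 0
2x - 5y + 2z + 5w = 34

Forward elimination on [A|b]:
R2 <- R2 - (2)*R1:  [   0   13   -2   -3  -62 ]
R3 <- R3 - (3)*R1:  [   0   14    1    6  -42 ]
R4 <- R4 - (2)*R1:  [ 0  3  2  7  6 ]
R3 <- R3 - (14/13)*R2:  [      0       0   41/13  120/13  322/13 ]
R4 <- R4 - (3/13)*R2:  [      0       0   32/13  100/13  264/13 ]
R4 <- R4 - (32/41)*R3:  [     0      0      0  20/41  40/41 ]
Row echelon form:
[ 1  -4      0      -1  |      14 ]
[ 0  13     -2      -3  |     -62 ]
[ 0   0  41/13  120/13  |  322/13 ]
[ 0   0      0   20/41  |   40/41 ]
Back-substitution:
w = (40/41) / (20/41) = 2
z = (322/13 - (120/13)*(2)) / (41/13) = 2
y = (-62 - (-2)*(2) - (-3)*(2)) / 13 = -4
x = (14 - (-4)*(-4) - (-1)*(2)) / 1 = 0

(0, -4, 2, 2)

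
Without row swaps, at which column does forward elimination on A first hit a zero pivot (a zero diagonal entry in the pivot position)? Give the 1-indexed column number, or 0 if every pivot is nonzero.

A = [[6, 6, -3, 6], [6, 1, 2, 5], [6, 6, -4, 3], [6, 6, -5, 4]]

first zero-pivot column = 0

Naive forward elimination:
R2 <- R2 - (1)*R1:  [  0  -5   5  -1 ]
R3 <- R3 - (1)*R1:  [  0   0  -1  -3 ]
R4 <- R4 - (1)*R1:  [  0   0  -2  -2 ]
R4 <- R4 - (2)*R3:  [ 0  0  0  4 ]
All pivots nonzero; naive elimination completes without hitting a zero pivot.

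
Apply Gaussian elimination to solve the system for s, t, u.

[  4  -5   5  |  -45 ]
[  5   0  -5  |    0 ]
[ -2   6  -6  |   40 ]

(-5, 0, -5)

Forward elimination on [A|b]:
R2 <- R2 - (5/4)*R1:  [     0   25/4  -45/4  225/4 ]
R3 <- R3 - (-1/2)*R1:  [    0   7/2  -7/2  35/2 ]
R3 <- R3 - (14/25)*R2:  [    0     0  14/5   -14 ]
Row echelon form:
[ 4    -5      5  |    -45 ]
[ 0  25/4  -45/4  |  225/4 ]
[ 0     0   14/5  |    -14 ]
Back-substitution:
u = (-14) / (14/5) = -5
t = (225/4 - (-45/4)*(-5)) / (25/4) = 0
s = (-45 - (-5)*(0) - (5)*(-5)) / 4 = -5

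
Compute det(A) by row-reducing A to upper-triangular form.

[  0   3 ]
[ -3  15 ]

det(A) = 9

Forward elimination:
R1 <-> R2   (pivot in column 1 was zero)
[ -3  15 ]
[  0   3 ]
Upper-triangular form:
[ -3  15 ]
[  0   3 ]
det(A) = (-1)^1 * (-3) * (3) = 9  (1 row swap -> sign -1)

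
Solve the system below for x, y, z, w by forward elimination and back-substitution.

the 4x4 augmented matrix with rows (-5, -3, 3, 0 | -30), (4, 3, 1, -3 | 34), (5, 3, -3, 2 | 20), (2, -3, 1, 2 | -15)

(3, 3, -2, -5)

Forward elimination on [A|b]:
R2 <- R2 - (-4/5)*R1:  [    0   3/5  17/5    -3    10 ]
R3 <- R3 - (-1)*R1:  [   0    0    0    2  -10 ]
R4 <- R4 - (-2/5)*R1:  [     0  -21/5   11/5      2    -27 ]
R4 <- R4 - (-7)*R2:  [   0    0   26  -19   43 ]
R3 <-> R4   (pivot in column 3 was zero)
[ -5   -3     3    0  -30 ]
[  0  3/5  17/5   -3   10 ]
[  0    0    26  -19   43 ]
[  0    0     0    2  -10 ]
Row echelon form:
[ -5   -3     3    0  |  -30 ]
[  0  3/5  17/5   -3  |   10 ]
[  0    0    26  -19  |   43 ]
[  0    0     0    2  |  -10 ]
Back-substitution:
w = (-10) / 2 = -5
z = (43 - (-19)*(-5)) / 26 = -2
y = (10 - (17/5)*(-2) - (-3)*(-5)) / (3/5) = 3
x = (-30 - (-3)*(3) - (3)*(-2)) / -5 = 3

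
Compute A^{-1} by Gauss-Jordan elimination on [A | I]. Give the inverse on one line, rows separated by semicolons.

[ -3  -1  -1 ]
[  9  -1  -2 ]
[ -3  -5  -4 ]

Gauss-Jordan on [A | I]:
R1 <- (1/-3)*R1:  [    1   1/3   1/3  |  -1/3     0     0 ]
R2 <- R2 - (9)*R1:  [  0  -4  -5  |   3   1   0 ]
R3 <- R3 - (-3)*R1:  [  0  -4  -3  |  -1   0   1 ]
R2 <- (1/-4)*R2:  [    0     1   5/4  |  -3/4  -1/4     0 ]
R1 <- R1 - (1/3)*R2:  [     1      0  -1/12  |  -1/12   1/12      0 ]
R3 <- R3 - (-4)*R2:  [  0   0   2  |  -4  -1   1 ]
R3 <- (1/2)*R3:  [    0     0     1  |    -2  -1/2   1/2 ]
R1 <- R1 - (-1/12)*R3:  [    1     0     0  |  -1/4  1/24  1/24 ]
R2 <- R2 - (5/4)*R3:  [    0     1     0  |   7/4   3/8  -5/8 ]
Right block of [I | A^{-1}] is the inverse:
[ -1/4  1/24  1/24 ]
[  7/4   3/8  -5/8 ]
[   -2  -1/2   1/2 ]

inverse = [-1/4 1/24 1/24; 7/4 3/8 -5/8; -2 -1/2 1/2]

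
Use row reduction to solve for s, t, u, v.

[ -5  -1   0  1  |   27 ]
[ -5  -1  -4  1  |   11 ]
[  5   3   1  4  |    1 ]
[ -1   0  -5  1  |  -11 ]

(-5, 2, 4, 4)

Forward elimination on [A|b]:
R2 <- R2 - (1)*R1:  [   0    0   -4    0  -16 ]
R3 <- R3 - (-1)*R1:  [  0   2   1   5  28 ]
R4 <- R4 - (1/5)*R1:  [     0    1/5     -5    4/5  -82/5 ]
R2 <-> R3   (pivot in column 2 was zero)
[ -5   -1   0    1     27 ]
[  0    2   1    5     28 ]
[  0    0  -4    0    -16 ]
[  0  1/5  -5  4/5  -82/5 ]
R4 <- R4 - (1/10)*R2:  [      0       0  -51/10    3/10   -96/5 ]
R4 <- R4 - (51/40)*R3:  [    0     0     0  3/10   6/5 ]
Row echelon form:
[ -5  -1   0     1  |   27 ]
[  0   2   1     5  |   28 ]
[  0   0  -4     0  |  -16 ]
[  0   0   0  3/10  |  6/5 ]
Back-substitution:
v = (6/5) / (3/10) = 4
u = (-16) / -4 = 4
t = (28 - (1)*(4) - (5)*(4)) / 2 = 2
s = (27 - (-1)*(2) - (1)*(4)) / -5 = -5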